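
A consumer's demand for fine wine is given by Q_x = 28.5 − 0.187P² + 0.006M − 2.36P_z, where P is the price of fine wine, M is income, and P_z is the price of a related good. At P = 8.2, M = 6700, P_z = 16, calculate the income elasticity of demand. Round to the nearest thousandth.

2.189

Q_x = 28.5 − 0.187(8.2)² + 0.006(6700) − 2.36(16) = 28.5 − 12.5739 + 40.2 − 37.76 = 18.3661.
∂Q_x/∂M = +0.006, so E_I = 0.006·(6700/18.3661) ≈ 2.189.
E_I > 1: normal good (luxury).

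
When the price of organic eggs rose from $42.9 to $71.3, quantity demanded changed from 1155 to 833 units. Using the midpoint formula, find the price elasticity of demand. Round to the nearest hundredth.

-0.65

%ΔQ = (833 − 1155)/[(1155 + 833)/2] = -322/994 ≈ -0.3239.
%Δp = (71.3 − 42.9)/[(42.9 + 71.3)/2] = 28.4/57.1 ≈ 0.4974.
Arc elasticity E = %ΔQ/%Δp ≈ -0.3239/0.4974 ≈ -0.65.
|E| < 1: demand is inelastic over this range.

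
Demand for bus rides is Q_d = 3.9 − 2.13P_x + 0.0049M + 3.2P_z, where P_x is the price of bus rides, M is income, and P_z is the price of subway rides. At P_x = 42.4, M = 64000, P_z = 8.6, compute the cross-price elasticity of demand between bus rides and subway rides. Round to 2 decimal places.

First evaluate Q_d: 3.9 − 2.13(42.4) + 0.0049(64000) + 3.2(8.6) = 3.9 − 90.312 + 313.6 + 27.52 = 254.708.
∂Q_d/∂P_z = +3.2, so E_xy = 3.2·(8.6/254.708) ≈ 0.11.
E_xy > 0: the goods are substitutes.

0.11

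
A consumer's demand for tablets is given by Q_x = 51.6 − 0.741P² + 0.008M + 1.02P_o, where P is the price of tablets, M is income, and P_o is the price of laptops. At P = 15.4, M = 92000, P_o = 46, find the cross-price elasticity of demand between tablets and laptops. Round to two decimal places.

0.07

Substituting, Q_x = 51.6 − 0.741(15.4)² + 0.008(92000) + 1.02(46) = 51.6 − 175.7356 + 736 + 46.92 = 658.7844.
∂Q_x/∂P_o = +1.02, so E_xy = 1.02·(46/658.7844) ≈ 0.07.
E_xy > 0: the goods are substitutes.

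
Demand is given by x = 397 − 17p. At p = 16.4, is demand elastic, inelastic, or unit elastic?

At p = 16.4, x = 118.2.
dx/dp = −17.
Point elasticity E = (dx/dp)·(p/x) = -17 × 16.4/118.2 ≈ -2.359.
|E| ≈ 2.359 > 1, so demand is elastic.

elastic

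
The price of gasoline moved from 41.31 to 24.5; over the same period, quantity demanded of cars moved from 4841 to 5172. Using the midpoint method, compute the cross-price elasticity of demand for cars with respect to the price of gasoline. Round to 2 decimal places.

%ΔQ_x = (5172 − 4841)/[(4841+5172)/2] = 331/5006.5 ≈ 0.0661.
%ΔP_y = (24.5 − 41.31)/[(41.31+24.5)/2] ≈ -0.5109.
E_xy = 0.0661/-0.5109 ≈ -0.13.
E_xy < 0, so cars and gasoline are complements.

-0.13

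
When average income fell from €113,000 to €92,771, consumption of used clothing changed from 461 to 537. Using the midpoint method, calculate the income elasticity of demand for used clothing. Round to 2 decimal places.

-0.77

%ΔQ = (537 − 461)/[(461+537)/2] = 76/499 ≈ 0.1523.
%ΔM = (92,771 − 113,000)/[(113,000+92,771)/2] = -20229/102885.5 ≈ -0.1966.
E_I = %ΔQ/%ΔM ≈ -0.77.
E_I < 0: inferior good.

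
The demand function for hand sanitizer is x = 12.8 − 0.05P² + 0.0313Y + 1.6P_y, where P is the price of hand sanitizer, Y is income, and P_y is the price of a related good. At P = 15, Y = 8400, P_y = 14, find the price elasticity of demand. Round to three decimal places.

First evaluate x: 12.8 − 0.05(15)² + 0.0313(8400) + 1.6(14) = 12.8 − 11.25 + 262.92 + 22.4 = 286.87.
∂x/∂P = −2·0.05·P = -1.5, so E_p = -1.5·(15/286.87) ≈ -0.078.
|E_p| < 1: demand is inelastic.

-0.078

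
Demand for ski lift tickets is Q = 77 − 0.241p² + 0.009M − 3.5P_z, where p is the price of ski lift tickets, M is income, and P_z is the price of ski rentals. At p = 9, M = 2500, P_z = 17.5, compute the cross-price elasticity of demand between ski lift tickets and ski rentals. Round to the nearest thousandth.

First evaluate Q: 77 − 0.241(9)² + 0.009(2500) − 3.5(17.5) = 77 − 19.521 + 22.5 − 61.25 = 18.729.
∂Q/∂P_z = −3.5, so E_xy = -3.5·(17.5/18.729) ≈ -3.270.
E_xy < 0: the goods are complements.

-3.270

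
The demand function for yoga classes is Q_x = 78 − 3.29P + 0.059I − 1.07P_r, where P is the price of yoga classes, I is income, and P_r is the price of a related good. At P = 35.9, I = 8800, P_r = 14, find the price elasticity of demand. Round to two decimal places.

-0.25

Evaluating quantity at (P, I, P_r) gives Q_x = 78 − 3.29(35.9) + 0.059(8800) − 1.07(14) = 78 − 118.111 + 519.2 − 14.98 = 464.109.
∂Q_x/∂P = −3.29, so E_p = (−3.29)·(35.9/464.109) ≈ -0.25.
|E_p| < 1: demand is inelastic.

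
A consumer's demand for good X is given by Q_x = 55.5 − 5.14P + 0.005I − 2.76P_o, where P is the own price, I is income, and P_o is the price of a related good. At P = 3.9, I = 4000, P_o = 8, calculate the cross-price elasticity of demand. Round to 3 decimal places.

-0.662

Evaluating quantity at (P, I, P_o) gives Q_x = 55.5 − 5.14(3.9) + 0.005(4000) − 2.76(8) = 55.5 − 20.046 + 20 − 22.08 = 33.374.
∂Q_x/∂P_o = −2.76, so E_xy = -2.76·(8/33.374) ≈ -0.662.
E_xy < 0: the goods are complements.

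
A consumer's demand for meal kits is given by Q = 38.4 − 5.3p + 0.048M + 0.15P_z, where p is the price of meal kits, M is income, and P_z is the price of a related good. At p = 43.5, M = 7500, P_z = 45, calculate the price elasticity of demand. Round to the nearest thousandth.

At the given point, Q = 38.4 − 5.3(43.5) + 0.048(7500) + 0.15(45) = 38.4 − 230.55 + 360 + 6.75 = 174.6.
∂Q/∂p = −5.3, so E_p = (−5.3)·(43.5/174.6) ≈ -1.320.
|E_p| > 1: demand is elastic.

-1.320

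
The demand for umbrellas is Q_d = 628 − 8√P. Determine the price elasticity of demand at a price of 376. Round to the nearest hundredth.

At P = 376, Q_d = 472.8742.
dQ_d/dP = −8/(2√P) = −8/(2·19.3907).
Point elasticity E = (dQ_d/dP)·(P/Q_d) = -0.2063 × 376/472.8742 ≈ -0.16.
|E| < 1, so demand is inelastic at this price.

-0.16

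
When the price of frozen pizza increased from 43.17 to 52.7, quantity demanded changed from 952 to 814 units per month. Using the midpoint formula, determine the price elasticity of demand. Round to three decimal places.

%ΔQ = (814 − 952)/[(952 + 814)/2] = -138/883 ≈ -0.1563.
%Δp = (52.7 − 43.17)/[(43.17 + 52.7)/2] = 9.53/47.935 ≈ 0.1988.
Arc elasticity E = %ΔQ/%Δp ≈ -0.1563/0.1988 ≈ -0.786.
|E| < 1: demand is inelastic over this range.

-0.786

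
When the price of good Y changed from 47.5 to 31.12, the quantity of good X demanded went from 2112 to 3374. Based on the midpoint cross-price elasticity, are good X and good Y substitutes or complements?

complements

%ΔQ_x = (3374 − 2112)/[(2112+3374)/2] = 1262/2743 ≈ 0.4601.
%ΔP_y = (31.12 − 47.5)/[(47.5+31.12)/2] ≈ -0.4167.
E_xy = 0.4601/-0.4167 ≈ -1.104.
E_xy < 0, so the goods are complements.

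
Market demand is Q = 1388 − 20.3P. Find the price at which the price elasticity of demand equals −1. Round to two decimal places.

For linear demand Q = a − bP, E = −bP/(a − bP). |E| = 1 ⇒ bP = a − bP ⇒ P = a/(2b).
P = 1388/(2·20.3) ≈ 34.19.

34.19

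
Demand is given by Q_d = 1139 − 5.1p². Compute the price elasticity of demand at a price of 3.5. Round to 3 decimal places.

-0.116

At p = 3.5, Q_d = 1076.525.
dQ_d/dp = −2·5.1·p = −35.7.
Point elasticity E = (dQ_d/dp)·(p/Q_d) = -35.7 × 3.5/1076.525 ≈ -0.116.
|E| < 1, so demand is inelastic at this price.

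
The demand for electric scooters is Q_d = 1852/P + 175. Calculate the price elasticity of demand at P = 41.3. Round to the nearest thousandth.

-0.204

At P = 41.3, Q_d = 219.8426.
dQ_d/dP = −1852/P² = −1.0858.
Point elasticity E = (dQ_d/dP)·(P/Q_d) = -1.0858 × 41.3/219.8426 ≈ -0.204.
|E| < 1, so demand is inelastic at this price.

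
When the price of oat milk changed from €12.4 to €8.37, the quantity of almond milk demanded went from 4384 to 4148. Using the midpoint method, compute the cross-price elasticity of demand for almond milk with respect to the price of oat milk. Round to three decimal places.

0.143

%ΔQ_x = (4148 − 4384)/[(4384+4148)/2] = -236/4266 ≈ -0.0553.
%ΔP_y = (8.37 − 12.4)/[(12.4+8.37)/2] ≈ -0.3881.
E_xy = -0.0553/-0.3881 ≈ 0.143.
E_xy > 0, so almond milk and oat milk are substitutes.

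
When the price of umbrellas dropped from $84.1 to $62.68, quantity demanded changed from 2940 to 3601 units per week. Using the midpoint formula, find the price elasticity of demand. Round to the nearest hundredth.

%ΔQ = (3601 − 2940)/[(2940 + 3601)/2] = 661/3270.5 ≈ 0.2021.
%Δp = (62.68 − 84.1)/[(84.1 + 62.68)/2] = -21.42/73.39 ≈ -0.2919.
Arc elasticity E = %ΔQ/%Δp ≈ 0.2021/-0.2919 ≈ -0.69.
|E| < 1: demand is inelastic over this range.

-0.69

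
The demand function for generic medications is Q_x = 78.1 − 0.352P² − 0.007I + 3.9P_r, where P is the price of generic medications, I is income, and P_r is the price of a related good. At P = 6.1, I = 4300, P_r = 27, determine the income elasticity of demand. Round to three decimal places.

Q_x = 78.1 − 0.352(6.1)² − 0.007(4300) + 3.9(27) = 78.1 − 13.0979 − 30.1 + 105.3 = 140.2021.
∂Q_x/∂I = −0.007, so E_I = -0.007·(4300/140.2021) ≈ -0.215.
E_I < 0: inferior good.

-0.215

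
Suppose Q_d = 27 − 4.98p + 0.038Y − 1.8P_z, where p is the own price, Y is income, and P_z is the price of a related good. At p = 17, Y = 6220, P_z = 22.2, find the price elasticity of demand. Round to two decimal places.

-0.61

Evaluating quantity at (p, Y, P_z) gives Q_d = 27 − 4.98(17) + 0.038(6220) − 1.8(22.2) = 27 − 84.66 + 236.36 − 39.96 = 138.74.
∂Q_d/∂p = −4.98, so E_p = (−4.98)·(17/138.74) ≈ -0.61.
|E_p| < 1: demand is inelastic.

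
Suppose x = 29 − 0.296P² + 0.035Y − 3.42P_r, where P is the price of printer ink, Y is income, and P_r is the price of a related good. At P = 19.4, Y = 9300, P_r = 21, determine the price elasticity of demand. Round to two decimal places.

-1.30

Evaluating quantity at (P, Y, P_r) gives x = 29 − 0.296(19.4)² + 0.035(9300) − 3.42(21) = 29 − 111.4026 + 325.5 − 71.82 = 171.2774.
∂x/∂P = −2·0.296·P = -11.4848, so E_p = -11.4848·(19.4/171.2774) ≈ -1.30.
|E_p| > 1: demand is elastic.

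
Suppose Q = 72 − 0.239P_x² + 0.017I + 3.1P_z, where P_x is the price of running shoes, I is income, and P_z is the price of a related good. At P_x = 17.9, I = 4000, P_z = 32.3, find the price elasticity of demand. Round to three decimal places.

-0.936

Substituting, Q = 72 − 0.239(17.9)² + 0.017(4000) + 3.1(32.3) = 72 − 76.578 + 68 + 100.13 = 163.552.
∂Q/∂P_x = −2·0.239·P_x = -8.5562, so E_p = -8.5562·(17.9/163.552) ≈ -0.936.
|E_p| < 1: demand is inelastic.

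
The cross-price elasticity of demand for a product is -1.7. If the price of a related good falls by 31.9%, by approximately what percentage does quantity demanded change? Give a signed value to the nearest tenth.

54.2

%ΔQ ≈ E × %ΔP_y = (-1.7) × (-31.9%) ≈ 54.2%.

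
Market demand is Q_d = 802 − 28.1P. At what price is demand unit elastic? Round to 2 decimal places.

14.27

For linear demand Q_d = a − bP, E = −bP/(a − bP). |E| = 1 ⇒ bP = a − bP ⇒ P = a/(2b).
P = 802/(2·28.1) ≈ 14.27.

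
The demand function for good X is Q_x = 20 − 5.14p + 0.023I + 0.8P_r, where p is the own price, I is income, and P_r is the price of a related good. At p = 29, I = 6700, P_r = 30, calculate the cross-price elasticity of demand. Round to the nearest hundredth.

Evaluating quantity at (p, I, P_r) gives Q_x = 20 − 5.14(29) + 0.023(6700) + 0.8(30) = 20 − 149.06 + 154.1 + 24 = 49.04.
∂Q_x/∂P_r = +0.8, so E_xy = 0.8·(30/49.04) ≈ 0.49.
E_xy > 0: the goods are substitutes.

0.49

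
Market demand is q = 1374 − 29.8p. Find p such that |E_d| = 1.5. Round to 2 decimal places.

Set −bp/(a − bp) = −1.5 ⇒ bp = 1.5(a − bp) ⇒ bp(1+1.5) = 1.5·a.
p = 1.5·1374/(29.8·2.5) ≈ 27.66.

27.66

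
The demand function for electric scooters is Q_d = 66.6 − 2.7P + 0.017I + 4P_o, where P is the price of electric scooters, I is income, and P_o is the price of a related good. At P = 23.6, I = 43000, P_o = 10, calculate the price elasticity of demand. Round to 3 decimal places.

-0.082

Substituting, Q_d = 66.6 − 2.7(23.6) + 0.017(43000) + 4(10) = 66.6 − 63.72 + 731 + 40 = 773.88.
∂Q_d/∂P = −2.7, so E_p = (−2.7)·(23.6/773.88) ≈ -0.082.
|E_p| < 1: demand is inelastic.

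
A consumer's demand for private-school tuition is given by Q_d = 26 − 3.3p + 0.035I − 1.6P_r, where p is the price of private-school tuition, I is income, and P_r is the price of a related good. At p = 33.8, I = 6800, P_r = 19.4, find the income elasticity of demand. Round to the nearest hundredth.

Evaluating quantity at (p, I, P_r) gives Q_d = 26 − 3.3(33.8) + 0.035(6800) − 1.6(19.4) = 26 − 111.54 + 238 − 31.04 = 121.42.
∂Q_d/∂I = +0.035, so E_I = 0.035·(6800/121.42) ≈ 1.96.
E_I > 1: normal good (luxury).

1.96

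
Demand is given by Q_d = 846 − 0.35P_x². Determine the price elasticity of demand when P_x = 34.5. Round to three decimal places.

At P_x = 34.5, Q_d = 429.4125.
dQ_d/dP_x = −2·0.35·P_x = −24.15.
Point elasticity E = (dQ_d/dP_x)·(P_x/Q_d) = -24.15 × 34.5/429.4125 ≈ -1.940.
|E| > 1, so demand is elastic at this price.

-1.940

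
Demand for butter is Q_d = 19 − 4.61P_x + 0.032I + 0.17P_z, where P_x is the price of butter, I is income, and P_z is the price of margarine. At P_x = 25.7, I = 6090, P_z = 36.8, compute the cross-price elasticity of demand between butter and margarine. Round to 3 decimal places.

0.062

At the given point, Q_d = 19 − 4.61(25.7) + 0.032(6090) + 0.17(36.8) = 19 − 118.477 + 194.88 + 6.256 = 101.659.
∂Q_d/∂P_z = +0.17, so E_xy = 0.17·(36.8/101.659) ≈ 0.062.
E_xy > 0: the goods are substitutes.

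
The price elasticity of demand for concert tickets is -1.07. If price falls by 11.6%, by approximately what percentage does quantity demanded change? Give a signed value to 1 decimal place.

12.4

%ΔQ ≈ E × %ΔP = (-1.07) × (-11.6%) ≈ 12.4%.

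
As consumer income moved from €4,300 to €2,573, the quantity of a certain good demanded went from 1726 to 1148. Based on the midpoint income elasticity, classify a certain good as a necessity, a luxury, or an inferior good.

necessity

%ΔQ = (1148 − 1726)/[(1726+1148)/2] = -578/1437 ≈ -0.4022.
%ΔY = (2,573 − 4,300)/[(4,300+2,573)/2] = -1727/3436.5 ≈ -0.5025.
E_I = %ΔQ/%ΔY ≈ 0.800.
E_I ∈ (0,1): normal good (necessity).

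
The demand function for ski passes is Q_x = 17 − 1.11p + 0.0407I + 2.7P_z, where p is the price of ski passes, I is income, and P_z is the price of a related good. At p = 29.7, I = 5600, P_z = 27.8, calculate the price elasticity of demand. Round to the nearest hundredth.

-0.11

Substituting, Q_x = 17 − 1.11(29.7) + 0.0407(5600) + 2.7(27.8) = 17 − 32.967 + 227.92 + 75.06 = 287.013.
∂Q_x/∂p = −1.11, so E_p = (−1.11)·(29.7/287.013) ≈ -0.11.
|E_p| < 1: demand is inelastic.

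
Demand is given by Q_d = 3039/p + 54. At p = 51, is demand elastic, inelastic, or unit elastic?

inelastic

At p = 51, Q_d = 113.5882.
dQ_d/dp = −3039/p² = −1.1684.
Point elasticity E = (dQ_d/dp)·(p/Q_d) = -1.1684 × 51/113.5882 ≈ -0.525.
|E| ≈ 0.525 < 1, so demand is inelastic.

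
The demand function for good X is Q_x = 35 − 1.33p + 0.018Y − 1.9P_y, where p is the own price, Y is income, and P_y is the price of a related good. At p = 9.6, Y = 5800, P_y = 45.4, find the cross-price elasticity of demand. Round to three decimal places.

At the given point, Q_x = 35 − 1.33(9.6) + 0.018(5800) − 1.9(45.4) = 35 − 12.768 + 104.4 − 86.26 = 40.372.
∂Q_x/∂P_y = −1.9, so E_xy = -1.9·(45.4/40.372) ≈ -2.137.
E_xy < 0: the goods are complements.

-2.137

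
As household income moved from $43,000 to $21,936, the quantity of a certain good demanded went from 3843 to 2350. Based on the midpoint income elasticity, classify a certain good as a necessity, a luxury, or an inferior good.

necessity

%ΔQ = (2350 − 3843)/[(3843+2350)/2] = -1493/3096.5 ≈ -0.4822.
%ΔI = (21,936 − 43,000)/[(43,000+21,936)/2] = -21064/32468 ≈ -0.6488.
E_I = %ΔQ/%ΔI ≈ 0.743.
E_I ∈ (0,1): normal good (necessity).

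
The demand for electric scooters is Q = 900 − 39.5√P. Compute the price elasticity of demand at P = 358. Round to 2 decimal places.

-2.45

At P = 358, Q = 152.6249.
dQ/dP = −39.5/(2√P) = −39.5/(2·18.9209).
Point elasticity E = (dQ/dP)·(P/Q) = -1.0438 × 358/152.6249 ≈ -2.45.
|E| > 1, so demand is elastic at this price.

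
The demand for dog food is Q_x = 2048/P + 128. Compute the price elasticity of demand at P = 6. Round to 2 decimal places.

-0.73

At P = 6, Q_x = 469.3333.
dQ_x/dP = −2048/P² = −56.8889.
Point elasticity E = (dQ_x/dP)·(P/Q_x) = -56.8889 × 6/469.3333 ≈ -0.73.
|E| < 1, so demand is inelastic at this price.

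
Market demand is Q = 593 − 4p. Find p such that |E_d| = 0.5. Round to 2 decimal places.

Set −bp/(a − bp) = −0.5 ⇒ bp = 0.5(a − bp) ⇒ bp(1+0.5) = 0.5·a.
p = 0.5·593/(4·1.5) ≈ 49.42.

49.42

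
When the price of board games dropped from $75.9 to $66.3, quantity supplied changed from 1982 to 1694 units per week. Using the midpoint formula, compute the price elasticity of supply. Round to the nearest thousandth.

1.161

%ΔQ = (1694 − 1982)/[(1982 + 1694)/2] = -288/1838 ≈ -0.1567.
%ΔP = (66.3 − 75.9)/[(75.9 + 66.3)/2] = -9.6/71.1 ≈ -0.1350.
Arc elasticity E = %ΔQ/%ΔP ≈ -0.1567/-0.1350 ≈ 1.161.
|E| > 1: supply is elastic over this range.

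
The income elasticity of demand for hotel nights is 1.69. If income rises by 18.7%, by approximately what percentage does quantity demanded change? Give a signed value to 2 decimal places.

31.60

%ΔQ ≈ E × %ΔI = (1.69) × (18.7%) ≈ 31.60%.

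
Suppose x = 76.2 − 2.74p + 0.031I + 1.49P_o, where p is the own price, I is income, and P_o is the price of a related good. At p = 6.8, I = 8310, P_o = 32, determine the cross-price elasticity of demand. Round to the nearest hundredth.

0.13

At the given point, x = 76.2 − 2.74(6.8) + 0.031(8310) + 1.49(32) = 76.2 − 18.632 + 257.61 + 47.68 = 362.858.
∂x/∂P_o = +1.49, so E_xy = 1.49·(32/362.858) ≈ 0.13.
E_xy > 0: the goods are substitutes.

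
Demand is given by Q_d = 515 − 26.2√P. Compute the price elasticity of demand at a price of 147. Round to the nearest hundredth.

-0.80

At P = 147, Q_d = 197.3419.
dQ_d/dP = −26.2/(2√P) = −26.2/(2·12.1244).
Point elasticity E = (dQ_d/dP)·(P/Q_d) = -1.0805 × 147/197.3419 ≈ -0.80.
|E| < 1, so demand is inelastic at this price.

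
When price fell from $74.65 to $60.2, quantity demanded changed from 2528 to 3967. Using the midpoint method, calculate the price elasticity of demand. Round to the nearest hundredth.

-2.07

%ΔQ = (3967 − 2528)/[(2528 + 3967)/2] = 1439/3247.5 ≈ 0.4431.
%ΔP = (60.2 − 74.65)/[(74.65 + 60.2)/2] = -14.45/67.425 ≈ -0.2143.
Arc elasticity E = %ΔQ/%ΔP ≈ 0.4431/-0.2143 ≈ -2.07.
|E| > 1: demand is elastic over this range.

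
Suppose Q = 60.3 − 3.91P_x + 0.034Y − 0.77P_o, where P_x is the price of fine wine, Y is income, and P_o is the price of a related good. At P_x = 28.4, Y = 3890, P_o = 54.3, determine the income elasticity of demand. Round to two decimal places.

3.33

Substituting, Q = 60.3 − 3.91(28.4) + 0.034(3890) − 0.77(54.3) = 60.3 − 111.044 + 132.26 − 41.811 = 39.705.
∂Q/∂Y = +0.034, so E_I = 0.034·(3890/39.705) ≈ 3.33.
E_I > 1: normal good (luxury).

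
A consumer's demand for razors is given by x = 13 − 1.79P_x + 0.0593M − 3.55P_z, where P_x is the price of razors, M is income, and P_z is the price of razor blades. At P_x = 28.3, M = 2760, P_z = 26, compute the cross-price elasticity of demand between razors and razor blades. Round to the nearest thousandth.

-2.738

Evaluating quantity at (P_x, M, P_z) gives x = 13 − 1.79(28.3) + 0.0593(2760) − 3.55(26) = 13 − 50.657 + 163.668 − 92.3 = 33.711.
∂x/∂P_z = −3.55, so E_xy = -3.55·(26/33.711) ≈ -2.738.
E_xy < 0: the goods are complements.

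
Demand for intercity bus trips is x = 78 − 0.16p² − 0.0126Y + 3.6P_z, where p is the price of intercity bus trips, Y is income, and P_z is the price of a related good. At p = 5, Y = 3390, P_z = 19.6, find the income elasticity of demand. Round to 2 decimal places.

-0.42

At the given point, x = 78 − 0.16(5)² − 0.0126(3390) + 3.6(19.6) = 78 − 4 − 42.714 + 70.56 = 101.846.
∂x/∂Y = −0.0126, so E_I = -0.0126·(3390/101.846) ≈ -0.42.
E_I < 0: inferior good.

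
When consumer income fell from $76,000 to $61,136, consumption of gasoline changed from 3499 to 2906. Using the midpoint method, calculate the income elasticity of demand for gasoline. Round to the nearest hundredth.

%ΔQ = (2906 − 3499)/[(3499+2906)/2] = -593/3202.5 ≈ -0.1852.
%ΔI = (61,136 − 76,000)/[(76,000+61,136)/2] = -14864/68568 ≈ -0.2168.
E_I = %ΔQ/%ΔI ≈ 0.85.
E_I ∈ (0,1): normal good (necessity).

0.85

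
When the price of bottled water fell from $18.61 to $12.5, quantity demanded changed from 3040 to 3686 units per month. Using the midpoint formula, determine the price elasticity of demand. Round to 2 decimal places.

%ΔQ = (3686 − 3040)/[(3040 + 3686)/2] = 646/3363 ≈ 0.1921.
%ΔP = (12.5 − 18.61)/[(18.61 + 12.5)/2] = -6.11/15.555 ≈ -0.3928.
Arc elasticity E = %ΔQ/%ΔP ≈ 0.1921/-0.3928 ≈ -0.49.
|E| < 1: demand is inelastic over this range.

-0.49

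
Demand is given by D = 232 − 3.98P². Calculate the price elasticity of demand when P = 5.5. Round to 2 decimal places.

-2.16

At P = 5.5, D = 111.605.
dD/dP = −2·3.98·P = −43.78.
Point elasticity E = (dD/dP)·(P/D) = -43.78 × 5.5/111.605 ≈ -2.16.
|E| > 1, so demand is elastic at this price.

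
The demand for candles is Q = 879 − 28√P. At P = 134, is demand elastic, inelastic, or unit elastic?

At P = 134, Q = 554.8766.
dQ/dP = −28/(2√P) = −28/(2·11.5758).
Point elasticity E = (dQ/dP)·(P/Q) = -1.2094 × 134/554.8766 ≈ -0.292.
|E| ≈ 0.292 < 1, so demand is inelastic.

inelastic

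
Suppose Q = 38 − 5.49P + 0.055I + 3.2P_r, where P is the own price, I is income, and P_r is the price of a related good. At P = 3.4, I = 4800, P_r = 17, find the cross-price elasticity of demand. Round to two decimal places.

First evaluate Q: 38 − 5.49(3.4) + 0.055(4800) + 3.2(17) = 38 − 18.666 + 264 + 54.4 = 337.734.
∂Q/∂P_r = +3.2, so E_xy = 3.2·(17/337.734) ≈ 0.16.
E_xy > 0: the goods are substitutes.

0.16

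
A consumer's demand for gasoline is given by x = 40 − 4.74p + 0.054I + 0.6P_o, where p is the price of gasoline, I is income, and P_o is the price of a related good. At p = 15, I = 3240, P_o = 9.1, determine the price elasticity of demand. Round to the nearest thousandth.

-0.476

First evaluate x: 40 − 4.74(15) + 0.054(3240) + 0.6(9.1) = 40 − 71.1 + 174.96 + 5.46 = 149.32.
∂x/∂p = −4.74, so E_p = (−4.74)·(15/149.32) ≈ -0.476.
|E_p| < 1: demand is inelastic.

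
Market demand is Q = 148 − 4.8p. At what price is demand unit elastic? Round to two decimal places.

15.42

For linear demand Q = a − bp, E = −bp/(a − bp). |E| = 1 ⇒ bp = a − bp ⇒ p = a/(2b).
p = 148/(2·4.8) ≈ 15.42.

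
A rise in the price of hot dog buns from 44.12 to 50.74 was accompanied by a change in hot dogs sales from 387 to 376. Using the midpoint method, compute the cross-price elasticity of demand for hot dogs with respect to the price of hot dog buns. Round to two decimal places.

%ΔQ_x = (376 − 387)/[(387+376)/2] = -11/381.5 ≈ -0.0288.
%ΔP_y = (50.74 − 44.12)/[(44.12+50.74)/2] ≈ 0.1396.
E_xy = -0.0288/0.1396 ≈ -0.21.
E_xy < 0, so hot dogs and hot dog buns are complements.

-0.21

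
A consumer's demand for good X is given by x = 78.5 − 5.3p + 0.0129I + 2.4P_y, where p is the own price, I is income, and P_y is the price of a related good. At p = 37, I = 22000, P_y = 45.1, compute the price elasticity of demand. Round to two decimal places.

At the given point, x = 78.5 − 5.3(37) + 0.0129(22000) + 2.4(45.1) = 78.5 − 196.1 + 283.8 + 108.24 = 274.44.
∂x/∂p = −5.3, so E_p = (−5.3)·(37/274.44) ≈ -0.71.
|E_p| < 1: demand is inelastic.

-0.71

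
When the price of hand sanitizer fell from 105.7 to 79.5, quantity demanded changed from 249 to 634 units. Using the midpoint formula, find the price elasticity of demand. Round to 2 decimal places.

-3.08

%ΔQ = (634 − 249)/[(249 + 634)/2] = 385/441.5 ≈ 0.8720.
%ΔP = (79.5 − 105.7)/[(105.7 + 79.5)/2] = -26.2/92.6 ≈ -0.2829.
Arc elasticity E = %ΔQ/%ΔP ≈ 0.8720/-0.2829 ≈ -3.08.
|E| > 1: demand is elastic over this range.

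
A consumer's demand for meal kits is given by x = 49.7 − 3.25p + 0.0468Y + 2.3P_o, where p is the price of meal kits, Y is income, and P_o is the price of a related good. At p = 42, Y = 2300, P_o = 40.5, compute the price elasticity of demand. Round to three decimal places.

At the given point, x = 49.7 − 3.25(42) + 0.0468(2300) + 2.3(40.5) = 49.7 − 136.5 + 107.64 + 93.15 = 113.99.
∂x/∂p = −3.25, so E_p = (−3.25)·(42/113.99) ≈ -1.197.
|E_p| > 1: demand is elastic.

-1.197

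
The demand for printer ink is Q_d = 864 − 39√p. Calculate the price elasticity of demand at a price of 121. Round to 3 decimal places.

At p = 121, Q_d = 435.
dQ_d/dp = −39/(2√p) = −39/(2·11).
Point elasticity E = (dQ_d/dp)·(p/Q_d) = -1.7727 × 121/435 ≈ -0.493.
|E| < 1, so demand is inelastic at this price.

-0.493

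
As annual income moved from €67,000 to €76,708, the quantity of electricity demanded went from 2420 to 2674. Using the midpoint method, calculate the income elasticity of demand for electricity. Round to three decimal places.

0.738

%ΔQ = (2674 − 2420)/[(2420+2674)/2] = 254/2547 ≈ 0.0997.
%ΔI = (76,708 − 67,000)/[(67,000+76,708)/2] = 9708/71854 ≈ 0.1351.
E_I = %ΔQ/%ΔI ≈ 0.738.
E_I ∈ (0,1): normal good (necessity).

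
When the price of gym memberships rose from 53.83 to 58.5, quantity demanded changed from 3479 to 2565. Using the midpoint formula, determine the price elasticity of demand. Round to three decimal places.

%ΔQ = (2565 − 3479)/[(3479 + 2565)/2] = -914/3022 ≈ -0.3024.
%Δp = (58.5 − 53.83)/[(53.83 + 58.5)/2] = 4.67/56.165 ≈ 0.0831.
Arc elasticity E = %ΔQ/%Δp ≈ -0.3024/0.0831 ≈ -3.637.
|E| > 1: demand is elastic over this range.

-3.637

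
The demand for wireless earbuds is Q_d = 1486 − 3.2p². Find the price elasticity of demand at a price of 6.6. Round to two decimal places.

At p = 6.6, Q_d = 1346.608.
dQ_d/dp = −2·3.2·p = −42.24.
Point elasticity E = (dQ_d/dp)·(p/Q_d) = -42.24 × 6.6/1346.608 ≈ -0.21.
|E| < 1, so demand is inelastic at this price.

-0.21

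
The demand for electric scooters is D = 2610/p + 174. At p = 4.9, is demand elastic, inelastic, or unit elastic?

inelastic

At p = 4.9, D = 706.6531.
dD/dp = −2610/p² = −108.7047.
Point elasticity E = (dD/dp)·(p/D) = -108.7047 × 4.9/706.6531 ≈ -0.754.
|E| ≈ 0.754 < 1, so demand is inelastic.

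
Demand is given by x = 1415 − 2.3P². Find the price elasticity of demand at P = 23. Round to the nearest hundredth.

-12.27

At P = 23, x = 198.3.
dx/dP = −2·2.3·P = −105.8.
Point elasticity E = (dx/dP)·(P/x) = -105.8 × 23/198.3 ≈ -12.27.
|E| > 1, so demand is elastic at this price.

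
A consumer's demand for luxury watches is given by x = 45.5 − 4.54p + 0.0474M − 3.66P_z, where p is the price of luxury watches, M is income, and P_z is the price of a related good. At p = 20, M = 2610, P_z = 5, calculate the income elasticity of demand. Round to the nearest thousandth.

2.058

x = 45.5 − 4.54(20) + 0.0474(2610) − 3.66(5) = 45.5 − 90.8 + 123.714 − 18.3 = 60.114.
∂x/∂M = +0.0474, so E_I = 0.0474·(2610/60.114) ≈ 2.058.
E_I > 1: normal good (luxury).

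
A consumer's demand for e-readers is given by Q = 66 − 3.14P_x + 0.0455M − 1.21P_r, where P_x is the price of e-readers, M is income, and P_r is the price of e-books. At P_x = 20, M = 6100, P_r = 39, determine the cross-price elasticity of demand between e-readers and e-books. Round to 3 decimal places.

-0.202

First evaluate Q: 66 − 3.14(20) + 0.0455(6100) − 1.21(39) = 66 − 62.8 + 277.55 − 47.19 = 233.56.
∂Q/∂P_r = −1.21, so E_xy = -1.21·(39/233.56) ≈ -0.202.
E_xy < 0: the goods are complements.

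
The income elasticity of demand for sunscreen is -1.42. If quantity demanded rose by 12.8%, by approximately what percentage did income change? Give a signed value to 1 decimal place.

-9.0

%ΔQ ≈ E × %ΔI ⇒ %ΔI = %ΔQ / E = (12.8%)/(-1.42) ≈ -9.0%.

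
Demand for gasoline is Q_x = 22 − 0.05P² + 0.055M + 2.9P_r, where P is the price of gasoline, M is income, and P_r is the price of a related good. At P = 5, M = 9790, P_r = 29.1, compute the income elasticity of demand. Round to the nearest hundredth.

At the given point, Q_x = 22 − 0.05(5)² + 0.055(9790) + 2.9(29.1) = 22 − 1.25 + 538.45 + 84.39 = 643.59.
∂Q_x/∂M = +0.055, so E_I = 0.055·(9790/643.59) ≈ 0.84.
E_I ∈ (0,1): normal good (necessity).

0.84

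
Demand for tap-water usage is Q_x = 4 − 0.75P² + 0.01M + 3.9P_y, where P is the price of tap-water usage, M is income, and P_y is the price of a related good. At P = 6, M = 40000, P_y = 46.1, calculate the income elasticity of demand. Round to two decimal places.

Substituting, Q_x = 4 − 0.75(6)² + 0.01(40000) + 3.9(46.1) = 4 − 27 + 400 + 179.79 = 556.79.
∂Q_x/∂M = +0.01, so E_I = 0.01·(40000/556.79) ≈ 0.72.
E_I ∈ (0,1): normal good (necessity).

0.72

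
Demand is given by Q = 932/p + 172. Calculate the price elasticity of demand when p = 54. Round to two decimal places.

At p = 54, Q = 189.2593.
dQ/dp = −932/p² = −0.3196.
Point elasticity E = (dQ/dp)·(p/Q) = -0.3196 × 54/189.2593 ≈ -0.09.
|E| < 1, so demand is inelastic at this price.

-0.09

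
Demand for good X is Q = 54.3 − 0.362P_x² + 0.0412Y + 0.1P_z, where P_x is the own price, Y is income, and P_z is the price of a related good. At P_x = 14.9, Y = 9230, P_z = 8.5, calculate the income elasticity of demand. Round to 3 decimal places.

Substituting, Q = 54.3 − 0.362(14.9)² + 0.0412(9230) + 0.1(8.5) = 54.3 − 80.3676 + 380.276 + 0.85 = 355.0584.
∂Q/∂Y = +0.0412, so E_I = 0.0412·(9230/355.0584) ≈ 1.071.
E_I > 1: normal good (luxury).

1.071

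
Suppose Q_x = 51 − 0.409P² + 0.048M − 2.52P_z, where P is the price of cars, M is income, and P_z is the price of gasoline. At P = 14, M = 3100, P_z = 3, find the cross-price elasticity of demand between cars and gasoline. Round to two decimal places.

-0.07

Evaluating quantity at (P, M, P_z) gives Q_x = 51 − 0.409(14)² + 0.048(3100) − 2.52(3) = 51 − 80.164 + 148.8 − 7.56 = 112.076.
∂Q_x/∂P_z = −2.52, so E_xy = -2.52·(3/112.076) ≈ -0.07.
E_xy < 0: the goods are complements.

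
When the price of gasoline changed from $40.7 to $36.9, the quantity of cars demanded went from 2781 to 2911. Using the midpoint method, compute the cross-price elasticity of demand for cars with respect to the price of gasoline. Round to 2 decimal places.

-0.47

%ΔQ_x = (2911 − 2781)/[(2781+2911)/2] = 130/2846 ≈ 0.0457.
%ΔP_y = (36.9 − 40.7)/[(40.7+36.9)/2] ≈ -0.0979.
E_xy = 0.0457/-0.0979 ≈ -0.47.
E_xy < 0, so cars and gasoline are complements.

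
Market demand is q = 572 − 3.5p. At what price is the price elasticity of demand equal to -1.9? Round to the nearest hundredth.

107.07

Set −bp/(a − bp) = −1.9 ⇒ bp = 1.9(a − bp) ⇒ bp(1+1.9) = 1.9·a.
p = 1.9·572/(3.5·2.9) ≈ 107.07.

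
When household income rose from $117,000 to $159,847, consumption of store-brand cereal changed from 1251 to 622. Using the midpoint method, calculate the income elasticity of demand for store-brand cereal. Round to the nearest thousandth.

%ΔQ = (622 − 1251)/[(1251+622)/2] = -629/936.5 ≈ -0.6716.
%ΔM = (159,847 − 117,000)/[(117,000+159,847)/2] = 42847/138423.5 ≈ 0.3095.
E_I = %ΔQ/%ΔM ≈ -2.170.
E_I < 0: inferior good.

-2.170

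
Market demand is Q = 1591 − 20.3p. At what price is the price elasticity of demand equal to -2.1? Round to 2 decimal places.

Set −bp/(a − bp) = −2.1 ⇒ bp = 2.1(a − bp) ⇒ bp(1+2.1) = 2.1·a.
p = 2.1·1591/(20.3·3.1) ≈ 53.09.

53.09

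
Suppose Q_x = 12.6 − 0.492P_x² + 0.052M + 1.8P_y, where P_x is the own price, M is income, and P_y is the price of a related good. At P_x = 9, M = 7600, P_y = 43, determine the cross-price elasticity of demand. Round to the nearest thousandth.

0.174

First evaluate Q_x: 12.6 − 0.492(9)² + 0.052(7600) + 1.8(43) = 12.6 − 39.852 + 395.2 + 77.4 = 445.348.
∂Q_x/∂P_y = +1.8, so E_xy = 1.8·(43/445.348) ≈ 0.174.
E_xy > 0: the goods are substitutes.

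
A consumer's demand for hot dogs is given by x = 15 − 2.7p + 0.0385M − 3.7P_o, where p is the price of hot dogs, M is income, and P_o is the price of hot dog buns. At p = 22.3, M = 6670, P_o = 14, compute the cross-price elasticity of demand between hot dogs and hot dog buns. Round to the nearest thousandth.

Substituting, x = 15 − 2.7(22.3) + 0.0385(6670) − 3.7(14) = 15 − 60.21 + 256.795 − 51.8 = 159.785.
∂x/∂P_o = −3.7, so E_xy = -3.7·(14/159.785) ≈ -0.324.
E_xy < 0: the goods are complements.

-0.324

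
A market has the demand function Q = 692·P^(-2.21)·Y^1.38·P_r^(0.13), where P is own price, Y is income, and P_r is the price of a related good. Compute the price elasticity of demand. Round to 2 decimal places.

-2.21

For a Cobb–Douglas (constant-elasticity) form Q = A·P^α·…, the elasticity with respect to P equals the exponent α at every point.
Here the exponent on P is -2.21, so the price elasticity of demand is -2.21.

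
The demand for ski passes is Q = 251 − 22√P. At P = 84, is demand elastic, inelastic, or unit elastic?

At P = 84, Q = 49.3667.
dQ/dP = −22/(2√P) = −22/(2·9.1652).
Point elasticity E = (dQ/dP)·(P/Q) = -1.2002 × 84/49.3667 ≈ -2.042.
|E| ≈ 2.042 > 1, so demand is elastic.

elastic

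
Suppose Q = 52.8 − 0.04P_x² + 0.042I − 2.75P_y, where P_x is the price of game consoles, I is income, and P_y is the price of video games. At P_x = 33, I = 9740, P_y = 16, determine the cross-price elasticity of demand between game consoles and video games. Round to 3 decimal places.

First evaluate Q: 52.8 − 0.04(33)² + 0.042(9740) − 2.75(16) = 52.8 − 43.56 + 409.08 − 44 = 374.32.
∂Q/∂P_y = −2.75, so E_xy = -2.75·(16/374.32) ≈ -0.118.
E_xy < 0: the goods are complements.

-0.118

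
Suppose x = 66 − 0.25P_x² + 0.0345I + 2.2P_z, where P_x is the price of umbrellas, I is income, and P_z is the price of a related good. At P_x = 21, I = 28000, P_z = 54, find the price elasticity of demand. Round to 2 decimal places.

-0.21

Substituting, x = 66 − 0.25(21)² + 0.0345(28000) + 2.2(54) = 66 − 110.25 + 966 + 118.8 = 1040.55.
∂x/∂P_x = −2·0.25·P_x = -10.5, so E_p = -10.5·(21/1040.55) ≈ -0.21.
|E_p| < 1: demand is inelastic.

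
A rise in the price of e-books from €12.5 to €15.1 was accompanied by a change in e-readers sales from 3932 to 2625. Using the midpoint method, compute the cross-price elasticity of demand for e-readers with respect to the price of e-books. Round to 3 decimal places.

-2.116

%ΔQ_x = (2625 − 3932)/[(3932+2625)/2] = -1307/3278.5 ≈ -0.3987.
%ΔP_y = (15.1 − 12.5)/[(12.5+15.1)/2] ≈ 0.1884.
E_xy = -0.3987/0.1884 ≈ -2.116.
E_xy < 0, so e-readers and e-books are complements.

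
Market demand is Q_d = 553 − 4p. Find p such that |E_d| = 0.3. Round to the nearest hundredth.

31.90

Set −bp/(a − bp) = −0.3 ⇒ bp = 0.3(a − bp) ⇒ bp(1+0.3) = 0.3·a.
p = 0.3·553/(4·1.3) ≈ 31.90.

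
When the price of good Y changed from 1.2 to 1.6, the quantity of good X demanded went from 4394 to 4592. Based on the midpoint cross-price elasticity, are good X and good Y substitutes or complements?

substitutes

%ΔQ_x = (4592 − 4394)/[(4394+4592)/2] = 198/4493 ≈ 0.0441.
%ΔP_y = (1.6 − 1.2)/[(1.2+1.6)/2] ≈ 0.2857.
E_xy = 0.0441/0.2857 ≈ 0.154.
E_xy > 0, so the goods are substitutes.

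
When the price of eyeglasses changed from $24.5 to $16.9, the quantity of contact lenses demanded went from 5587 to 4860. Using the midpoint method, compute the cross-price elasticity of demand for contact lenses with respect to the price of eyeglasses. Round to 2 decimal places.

0.38

%ΔQ_x = (4860 − 5587)/[(5587+4860)/2] = -727/5223.5 ≈ -0.1392.
%ΔP_y = (16.9 − 24.5)/[(24.5+16.9)/2] ≈ -0.3671.
E_xy = -0.1392/-0.3671 ≈ 0.38.
E_xy > 0, so contact lenses and eyeglasses are substitutes.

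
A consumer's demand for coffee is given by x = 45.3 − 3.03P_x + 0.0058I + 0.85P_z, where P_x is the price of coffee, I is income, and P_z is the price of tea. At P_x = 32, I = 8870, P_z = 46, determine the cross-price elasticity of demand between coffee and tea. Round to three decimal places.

1.006

First evaluate x: 45.3 − 3.03(32) + 0.0058(8870) + 0.85(46) = 45.3 − 96.96 + 51.446 + 39.1 = 38.886.
∂x/∂P_z = +0.85, so E_xy = 0.85·(46/38.886) ≈ 1.006.
E_xy > 0: the goods are substitutes.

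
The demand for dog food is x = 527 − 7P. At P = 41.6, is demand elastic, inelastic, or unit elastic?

At P = 41.6, x = 235.8.
dx/dP = −7.
Point elasticity E = (dx/dP)·(P/x) = -7 × 41.6/235.8 ≈ -1.235.
|E| ≈ 1.235 > 1, so demand is elastic.

elastic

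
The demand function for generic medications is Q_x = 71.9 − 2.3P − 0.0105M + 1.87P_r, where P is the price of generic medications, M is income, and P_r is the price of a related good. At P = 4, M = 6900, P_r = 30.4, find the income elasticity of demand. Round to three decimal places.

-1.538

First evaluate Q_x: 71.9 − 2.3(4) − 0.0105(6900) + 1.87(30.4) = 71.9 − 9.2 − 72.45 + 56.848 = 47.098.
∂Q_x/∂M = −0.0105, so E_I = -0.0105·(6900/47.098) ≈ -1.538.
E_I < 0: inferior good.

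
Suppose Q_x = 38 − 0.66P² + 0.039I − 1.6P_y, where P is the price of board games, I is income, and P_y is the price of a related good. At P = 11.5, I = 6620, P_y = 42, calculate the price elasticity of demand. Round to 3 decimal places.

-1.232

Substituting, Q_x = 38 − 0.66(11.5)² + 0.039(6620) − 1.6(42) = 38 − 87.285 + 258.18 − 67.2 = 141.695.
∂Q_x/∂P = −2·0.66·P = -15.18, so E_p = -15.18·(11.5/141.695) ≈ -1.232.
|E_p| > 1: demand is elastic.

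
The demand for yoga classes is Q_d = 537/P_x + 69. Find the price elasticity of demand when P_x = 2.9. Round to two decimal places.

-0.73

At P_x = 2.9, Q_d = 254.1724.
dQ_d/dP_x = −537/P_x² = −63.8526.
Point elasticity E = (dQ_d/dP_x)·(P_x/Q_d) = -63.8526 × 2.9/254.1724 ≈ -0.73.
|E| < 1, so demand is inelastic at this price.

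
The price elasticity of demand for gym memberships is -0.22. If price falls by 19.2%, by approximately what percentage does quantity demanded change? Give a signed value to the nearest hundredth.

%ΔQ ≈ E × %ΔP = (-0.22) × (-19.2%) ≈ 4.22%.

4.22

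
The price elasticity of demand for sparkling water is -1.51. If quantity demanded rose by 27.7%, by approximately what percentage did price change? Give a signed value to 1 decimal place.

-18.3

%ΔQ ≈ E × %ΔP ⇒ %ΔP = %ΔQ / E = (27.7%)/(-1.51) ≈ -18.3%.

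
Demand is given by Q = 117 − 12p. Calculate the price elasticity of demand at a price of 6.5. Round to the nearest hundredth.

-2.00

At p = 6.5, Q = 39.
dQ/dp = −12.
Point elasticity E = (dQ/dp)·(p/Q) = -12 × 6.5/39 ≈ -2.00.
|E| > 1, so demand is elastic at this price.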